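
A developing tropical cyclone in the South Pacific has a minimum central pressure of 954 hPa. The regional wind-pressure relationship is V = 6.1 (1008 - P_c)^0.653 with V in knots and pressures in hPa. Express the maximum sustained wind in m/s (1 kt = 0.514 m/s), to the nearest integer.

ΔP = 1008 − 954 = 54 hPa.
V ≈ 6.1 × 54^0.653 = 6.1 × 13.529 ≈ 82.525 kt.
82.525 × 0.514 ≈ 42.42 m/s → 42 m/s.

42 m/s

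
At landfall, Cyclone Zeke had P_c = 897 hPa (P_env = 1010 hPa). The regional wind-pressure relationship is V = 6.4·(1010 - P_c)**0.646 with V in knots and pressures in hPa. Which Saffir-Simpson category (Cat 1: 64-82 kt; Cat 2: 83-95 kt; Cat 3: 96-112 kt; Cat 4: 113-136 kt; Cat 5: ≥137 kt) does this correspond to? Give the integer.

ΔP = 1010 − 897 = 113 hPa.
V ≈ 6.4 × 113^0.646 = 6.4 × 21.20 ≈ 136 kt.
136 kt falls in the Category 4 band.

4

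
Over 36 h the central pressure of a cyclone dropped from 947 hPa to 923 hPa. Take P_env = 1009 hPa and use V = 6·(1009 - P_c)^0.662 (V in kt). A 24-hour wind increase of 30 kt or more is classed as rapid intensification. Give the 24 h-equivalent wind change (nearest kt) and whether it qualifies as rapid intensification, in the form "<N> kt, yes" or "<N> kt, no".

15 kt, no

V₁: ΔP = 62, V ≈ 6 × 62^0.662 ≈ 92.20 kt.
V₂: ΔP = 86, V ≈ 6 × 86^0.662 ≈ 114.50 kt.
ΔV over 36 h = 22.30 kt → 24 h equivalent = 22.30 × 24/36 ≈ 14.87 kt.
15 kt < 30 kt ⇒ not rapid intensification.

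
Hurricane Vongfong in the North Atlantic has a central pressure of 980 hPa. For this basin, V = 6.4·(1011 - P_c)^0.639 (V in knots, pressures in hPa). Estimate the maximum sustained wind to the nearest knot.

ΔP = 1011 − 980 = 31 hPa.
31^0.639 ≈ 8.974.
V ≈ 6.4 × 8.974 ≈ 57.4 kt.

57 kt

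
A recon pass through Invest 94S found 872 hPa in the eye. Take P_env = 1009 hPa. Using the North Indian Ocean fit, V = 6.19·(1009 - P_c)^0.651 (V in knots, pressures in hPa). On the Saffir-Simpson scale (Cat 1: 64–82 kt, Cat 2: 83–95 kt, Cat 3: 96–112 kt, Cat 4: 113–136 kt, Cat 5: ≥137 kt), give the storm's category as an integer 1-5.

ΔP = 1009 − 872 = 137 hPa.
V ≈ 6.19 × 137^0.651 = 6.19 × 24.60 ≈ 152 kt.
152 kt falls in the Category 5 band.

5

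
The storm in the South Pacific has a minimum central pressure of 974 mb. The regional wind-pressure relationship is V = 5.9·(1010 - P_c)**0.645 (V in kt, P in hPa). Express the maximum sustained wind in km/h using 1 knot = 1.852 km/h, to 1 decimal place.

ΔP = 1010 − 974 = 36 mb.
V ≈ 5.9 × 36^0.645 = 5.9 × 10.088 ≈ 59.521 kt.
59.521 × 1.852 ≈ 110.23 km/h → 110.2 km/h.

110.2 km/h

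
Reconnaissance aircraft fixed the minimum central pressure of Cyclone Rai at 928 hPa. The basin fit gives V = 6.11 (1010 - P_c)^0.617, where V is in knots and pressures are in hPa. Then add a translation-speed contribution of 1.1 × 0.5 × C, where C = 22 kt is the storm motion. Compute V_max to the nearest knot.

105 kt

ΔP = 1010 − 928 = 82 hPa.
82^0.617 ≈ 15.164.
V ≈ 6.11 × 15.164 ≈ 92.7 kt.
Translation term: 1.1 × 0.5 × 22 = 12.1 kt.
Corrected V ≈ 104.8 kt → 105 kt.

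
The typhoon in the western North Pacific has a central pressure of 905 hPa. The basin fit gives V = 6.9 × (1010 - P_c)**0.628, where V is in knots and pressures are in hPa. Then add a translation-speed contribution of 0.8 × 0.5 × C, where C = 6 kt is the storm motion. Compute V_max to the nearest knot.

131 kt

ΔP = 1010 − 905 = 105 hPa.
105^0.628 ≈ 18.591.
V ≈ 6.9 × 18.591 ≈ 128.3 kt.
Translation term: 0.8 × 0.5 × 6 = 2.4 kt.
Corrected V ≈ 130.7 kt → 131 kt.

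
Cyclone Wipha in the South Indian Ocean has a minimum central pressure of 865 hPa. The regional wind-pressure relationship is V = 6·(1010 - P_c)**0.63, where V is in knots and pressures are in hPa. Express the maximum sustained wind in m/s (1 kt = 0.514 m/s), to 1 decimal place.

ΔP = 1010 − 865 = 145 hPa.
V ≈ 6 × 145^0.63 = 6 × 22.997 ≈ 137.979 kt.
137.979 × 0.514 ≈ 70.92 m/s → 70.9 m/s.

70.9 m/s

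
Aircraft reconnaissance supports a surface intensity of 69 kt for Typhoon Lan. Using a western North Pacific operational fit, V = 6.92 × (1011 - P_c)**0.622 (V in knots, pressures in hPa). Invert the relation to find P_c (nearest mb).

ΔP = (V / 6.92)^(1/0.622) = (69/6.92)^1.608.
69/6.92 = 9.971; 9.971^1.608 ≈ 40.34 mb.
P_c = 1011 − 40.34 = 970.66 ≈ 971 mb.

971 mb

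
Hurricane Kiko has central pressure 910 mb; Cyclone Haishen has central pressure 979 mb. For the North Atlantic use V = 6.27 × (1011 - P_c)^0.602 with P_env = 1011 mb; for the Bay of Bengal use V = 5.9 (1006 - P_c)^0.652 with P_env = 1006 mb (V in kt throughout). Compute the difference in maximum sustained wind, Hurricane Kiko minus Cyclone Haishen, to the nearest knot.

50 kt

Hurricane Kiko: ΔP = 101; V ≈ 6.27 × 101^0.602 ≈ 100.89 kt.
Cyclone Haishen: ΔP = 27; V ≈ 5.9 × 27^0.652 ≈ 50.59 kt.
Difference ≈ 100.89 − 50.59 = 50.30 → 50 kt.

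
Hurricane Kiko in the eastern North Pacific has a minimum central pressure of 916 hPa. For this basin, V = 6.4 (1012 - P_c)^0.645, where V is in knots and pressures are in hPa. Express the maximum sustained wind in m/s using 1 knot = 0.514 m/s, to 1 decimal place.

ΔP = 1012 − 916 = 96 hPa.
V ≈ 6.4 × 96^0.645 = 6.4 × 18.992 ≈ 121.547 kt.
121.547 × 0.514 ≈ 62.48 m/s → 62.5 m/s.

62.5 m/s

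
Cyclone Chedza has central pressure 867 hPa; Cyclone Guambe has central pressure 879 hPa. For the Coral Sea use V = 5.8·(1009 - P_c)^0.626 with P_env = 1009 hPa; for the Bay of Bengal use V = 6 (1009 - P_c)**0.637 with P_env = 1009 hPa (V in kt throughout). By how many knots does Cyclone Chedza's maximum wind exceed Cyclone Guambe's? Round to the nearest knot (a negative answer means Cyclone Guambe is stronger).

Cyclone Chedza: ΔP = 142; V ≈ 5.8 × 142^0.626 ≈ 129.05 kt.
Cyclone Guambe: ΔP = 130; V ≈ 6 × 130^0.637 ≈ 133.27 kt.
Difference ≈ 129.05 − 133.27 = -4.22 → -4 kt.

-4 kt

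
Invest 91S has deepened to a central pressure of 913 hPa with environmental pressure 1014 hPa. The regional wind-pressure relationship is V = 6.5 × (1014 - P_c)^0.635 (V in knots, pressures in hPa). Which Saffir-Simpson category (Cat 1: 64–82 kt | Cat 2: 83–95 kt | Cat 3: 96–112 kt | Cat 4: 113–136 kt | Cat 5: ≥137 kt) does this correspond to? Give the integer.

ΔP = 1014 − 913 = 101 hPa.
V ≈ 6.5 × 101^0.635 = 6.5 × 18.74 ≈ 122 kt.
122 kt falls in the Category 4 band.

4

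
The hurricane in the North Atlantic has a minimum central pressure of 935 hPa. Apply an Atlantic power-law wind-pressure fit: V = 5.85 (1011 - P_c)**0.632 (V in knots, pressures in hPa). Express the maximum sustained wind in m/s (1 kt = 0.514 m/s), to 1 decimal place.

46.4 m/s

ΔP = 1011 − 935 = 76 hPa.
V ≈ 5.85 × 76^0.632 = 5.85 × 15.441 ≈ 90.330 kt.
90.330 × 0.514 ≈ 46.43 m/s → 46.4 m/s.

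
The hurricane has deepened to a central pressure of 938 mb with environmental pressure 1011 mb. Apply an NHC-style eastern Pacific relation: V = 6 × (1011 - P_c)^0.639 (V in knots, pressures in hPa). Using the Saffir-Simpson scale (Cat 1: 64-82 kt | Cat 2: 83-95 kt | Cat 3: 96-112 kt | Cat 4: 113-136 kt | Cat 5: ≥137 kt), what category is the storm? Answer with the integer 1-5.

ΔP = 1011 − 938 = 73 mb.
V ≈ 6 × 73^0.639 = 6 × 15.51 ≈ 93 kt.
93 kt falls in the Category 2 band.

2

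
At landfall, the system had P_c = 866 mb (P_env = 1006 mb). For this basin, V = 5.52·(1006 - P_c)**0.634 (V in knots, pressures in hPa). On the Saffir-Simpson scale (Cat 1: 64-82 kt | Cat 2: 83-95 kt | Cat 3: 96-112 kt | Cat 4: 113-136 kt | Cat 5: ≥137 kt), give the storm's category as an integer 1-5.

4

ΔP = 1006 − 866 = 140 mb.
V ≈ 5.52 × 140^0.634 = 5.52 × 22.94 ≈ 127 kt.
127 kt falls in the Category 4 band.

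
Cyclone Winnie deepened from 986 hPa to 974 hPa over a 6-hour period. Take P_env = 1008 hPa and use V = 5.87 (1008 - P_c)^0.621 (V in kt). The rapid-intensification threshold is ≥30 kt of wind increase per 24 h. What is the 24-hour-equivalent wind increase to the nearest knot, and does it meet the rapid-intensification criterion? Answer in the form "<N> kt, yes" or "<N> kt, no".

V₁: ΔP = 22, V ≈ 5.87 × 22^0.621 ≈ 40.02 kt.
V₂: ΔP = 34, V ≈ 5.87 × 34^0.621 ≈ 52.44 kt.
ΔV over 6 h = 12.42 kt → 24 h equivalent = 12.42 × 24/6 ≈ 49.68 kt.
50 kt ≥ 30 kt ⇒ rapid intensification.

50 kt, yes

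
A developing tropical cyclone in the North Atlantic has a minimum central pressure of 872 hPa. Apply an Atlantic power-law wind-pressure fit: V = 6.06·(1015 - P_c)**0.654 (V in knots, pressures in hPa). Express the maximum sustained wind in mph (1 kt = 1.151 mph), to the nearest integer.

179 mph

ΔP = 1015 − 872 = 143 hPa.
V ≈ 6.06 × 143^0.654 = 6.06 × 25.680 ≈ 155.619 kt.
155.619 × 1.151 ≈ 179.12 mph → 179 mph.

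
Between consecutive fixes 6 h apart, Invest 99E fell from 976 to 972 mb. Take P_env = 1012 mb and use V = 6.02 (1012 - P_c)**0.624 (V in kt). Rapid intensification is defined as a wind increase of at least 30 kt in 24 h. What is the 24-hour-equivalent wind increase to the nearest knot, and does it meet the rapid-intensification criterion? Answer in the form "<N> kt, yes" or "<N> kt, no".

V₁: ΔP = 36, V ≈ 6.02 × 36^0.624 ≈ 56.33 kt.
V₂: ΔP = 40, V ≈ 6.02 × 40^0.624 ≈ 60.16 kt.
ΔV over 6 h = 3.83 kt → 24 h equivalent = 3.83 × 24/6 ≈ 15.32 kt.
15 kt < 30 kt ⇒ not rapid intensification.

15 kt, no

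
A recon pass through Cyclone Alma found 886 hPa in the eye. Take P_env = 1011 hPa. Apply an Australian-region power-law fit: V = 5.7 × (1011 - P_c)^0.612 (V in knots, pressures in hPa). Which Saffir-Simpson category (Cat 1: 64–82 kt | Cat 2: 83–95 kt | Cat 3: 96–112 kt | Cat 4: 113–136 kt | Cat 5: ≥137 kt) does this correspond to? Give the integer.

3

ΔP = 1011 − 886 = 125 hPa.
V ≈ 5.7 × 125^0.612 = 5.7 × 19.20 ≈ 109 kt.
109 kt falls in the Category 3 band.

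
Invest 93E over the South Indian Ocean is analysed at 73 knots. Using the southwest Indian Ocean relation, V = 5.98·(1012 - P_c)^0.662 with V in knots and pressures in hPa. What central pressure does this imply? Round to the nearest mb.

ΔP = (V / 5.98)^(1/0.662) = (73/5.98)^1.511.
73/5.98 = 12.207; 12.207^1.511 ≈ 43.79 mb.
P_c = 1012 − 43.79 = 968.21 ≈ 968 mb.

968 mb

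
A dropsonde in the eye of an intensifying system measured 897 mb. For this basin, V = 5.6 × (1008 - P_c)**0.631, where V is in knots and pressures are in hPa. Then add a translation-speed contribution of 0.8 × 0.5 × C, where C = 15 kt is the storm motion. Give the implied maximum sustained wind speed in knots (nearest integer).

ΔP = 1008 − 897 = 111 mb.
111^0.631 ≈ 19.525.
V ≈ 5.6 × 19.525 ≈ 109.3 kt.
Translation term: 0.8 × 0.5 × 15 = 6 kt.
Corrected V ≈ 115.3 kt → 115 kt.

115 kt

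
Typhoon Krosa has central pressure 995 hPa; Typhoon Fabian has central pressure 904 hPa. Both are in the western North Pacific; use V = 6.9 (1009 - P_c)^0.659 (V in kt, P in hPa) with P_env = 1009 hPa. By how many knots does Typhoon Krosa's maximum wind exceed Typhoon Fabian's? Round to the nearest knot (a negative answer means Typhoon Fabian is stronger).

Typhoon Krosa: ΔP = 14; V ≈ 6.9 × 14^0.659 ≈ 39.28 kt.
Typhoon Fabian: ΔP = 105; V ≈ 6.9 × 105^0.659 ≈ 148.19 kt.
Difference ≈ 39.28 − 148.19 = -108.91 → -109 kt.

-109 kt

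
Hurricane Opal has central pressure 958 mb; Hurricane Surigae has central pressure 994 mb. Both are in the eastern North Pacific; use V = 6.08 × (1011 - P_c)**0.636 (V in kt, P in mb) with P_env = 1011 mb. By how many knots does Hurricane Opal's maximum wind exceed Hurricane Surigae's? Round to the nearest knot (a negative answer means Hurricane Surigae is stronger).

39 kt

Hurricane Opal: ΔP = 53; V ≈ 6.08 × 53^0.636 ≈ 75.95 kt.
Hurricane Surigae: ΔP = 17; V ≈ 6.08 × 17^0.636 ≈ 36.85 kt.
Difference ≈ 75.95 − 36.85 = 39.10 → 39 kt.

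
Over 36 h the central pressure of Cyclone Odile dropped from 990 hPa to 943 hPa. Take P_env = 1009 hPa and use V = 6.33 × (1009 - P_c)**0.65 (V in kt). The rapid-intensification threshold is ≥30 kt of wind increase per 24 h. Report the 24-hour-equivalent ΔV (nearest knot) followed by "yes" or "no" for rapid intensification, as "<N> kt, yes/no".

V₁: ΔP = 19, V ≈ 6.33 × 19^0.65 ≈ 42.91 kt.
V₂: ΔP = 66, V ≈ 6.33 × 66^0.65 ≈ 96.41 kt.
ΔV over 36 h = 53.50 kt → 24 h equivalent = 53.50 × 24/36 ≈ 35.67 kt.
36 kt ≥ 30 kt ⇒ rapid intensification.

36 kt, yes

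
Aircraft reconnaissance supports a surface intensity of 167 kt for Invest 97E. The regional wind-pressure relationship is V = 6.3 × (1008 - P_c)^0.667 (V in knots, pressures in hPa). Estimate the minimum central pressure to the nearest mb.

ΔP = (V / 6.3)^(1/0.667) = (167/6.3)^1.499.
167/6.3 = 26.508; 26.508^1.499 ≈ 136.14 mb.
P_c = 1008 − 136.14 = 871.86 ≈ 872 mb.

872 mb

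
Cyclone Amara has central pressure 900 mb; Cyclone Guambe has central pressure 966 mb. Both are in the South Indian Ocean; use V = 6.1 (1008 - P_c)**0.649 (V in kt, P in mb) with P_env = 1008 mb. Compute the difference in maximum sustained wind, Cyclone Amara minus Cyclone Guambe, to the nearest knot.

58 kt

Cyclone Amara: ΔP = 108; V ≈ 6.1 × 108^0.649 ≈ 127.36 kt.
Cyclone Guambe: ΔP = 42; V ≈ 6.1 × 42^0.649 ≈ 69.00 kt.
Difference ≈ 127.36 − 69.00 = 58.36 → 58 kt.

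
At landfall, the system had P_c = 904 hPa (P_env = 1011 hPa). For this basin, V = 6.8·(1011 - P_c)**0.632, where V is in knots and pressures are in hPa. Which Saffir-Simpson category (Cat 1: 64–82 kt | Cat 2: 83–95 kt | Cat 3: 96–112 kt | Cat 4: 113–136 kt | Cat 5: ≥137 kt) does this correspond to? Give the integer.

4

ΔP = 1011 − 904 = 107 hPa.
V ≈ 6.8 × 107^0.632 = 6.8 × 19.17 ≈ 130 kt.
130 kt falls in the Category 4 band.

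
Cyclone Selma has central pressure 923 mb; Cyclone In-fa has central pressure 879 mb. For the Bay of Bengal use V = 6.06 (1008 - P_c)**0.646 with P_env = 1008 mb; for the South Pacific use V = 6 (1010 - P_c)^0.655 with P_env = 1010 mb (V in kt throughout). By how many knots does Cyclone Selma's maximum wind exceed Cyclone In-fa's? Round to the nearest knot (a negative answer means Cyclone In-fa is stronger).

Cyclone Selma: ΔP = 85; V ≈ 6.06 × 85^0.646 ≈ 106.88 kt.
Cyclone In-fa: ΔP = 131; V ≈ 6 × 131^0.655 ≈ 146.21 kt.
Difference ≈ 106.88 − 146.21 = -39.33 → -39 kt.

-39 kt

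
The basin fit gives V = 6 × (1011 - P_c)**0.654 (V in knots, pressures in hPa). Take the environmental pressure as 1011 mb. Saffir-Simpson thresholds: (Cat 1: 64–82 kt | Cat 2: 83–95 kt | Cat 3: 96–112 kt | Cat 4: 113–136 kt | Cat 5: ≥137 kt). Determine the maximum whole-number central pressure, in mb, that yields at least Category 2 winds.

955 mb

Category 2 begins at V = 83 kt.
Required ΔP = (83/6)^(1/0.654) = 13.833^1.529 ≈ 55.53 mb.
P_c ≤ 1011 − 55.53 = 955.47, so the highest integer P_c is 955 mb.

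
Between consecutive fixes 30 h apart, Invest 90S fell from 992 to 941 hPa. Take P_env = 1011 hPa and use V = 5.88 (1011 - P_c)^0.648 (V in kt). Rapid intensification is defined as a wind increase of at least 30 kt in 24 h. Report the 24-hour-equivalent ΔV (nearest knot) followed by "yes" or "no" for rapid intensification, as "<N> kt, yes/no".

42 kt, yes

V₁: ΔP = 19, V ≈ 5.88 × 19^0.648 ≈ 39.63 kt.
V₂: ΔP = 70, V ≈ 5.88 × 70^0.648 ≈ 92.26 kt.
ΔV over 30 h = 52.63 kt → 24 h equivalent = 52.63 × 24/30 ≈ 42.10 kt.
42 kt ≥ 30 kt ⇒ rapid intensification.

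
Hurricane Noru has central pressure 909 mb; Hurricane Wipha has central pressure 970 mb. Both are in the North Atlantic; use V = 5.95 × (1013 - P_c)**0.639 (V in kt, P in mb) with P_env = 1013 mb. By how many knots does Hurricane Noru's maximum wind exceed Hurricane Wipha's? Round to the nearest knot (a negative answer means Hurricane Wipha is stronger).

Hurricane Noru: ΔP = 104; V ≈ 5.95 × 104^0.639 ≈ 115.72 kt.
Hurricane Wipha: ΔP = 43; V ≈ 5.95 × 43^0.639 ≈ 65.81 kt.
Difference ≈ 115.72 − 65.81 = 49.91 → 50 kt.

50 kt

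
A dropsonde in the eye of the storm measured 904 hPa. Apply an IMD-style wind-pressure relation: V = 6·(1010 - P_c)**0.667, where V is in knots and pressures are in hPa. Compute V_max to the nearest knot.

135 kt

ΔP = 1010 − 904 = 106 hPa.
106^0.667 ≈ 22.433.
V ≈ 6 × 22.433 ≈ 134.6 kt.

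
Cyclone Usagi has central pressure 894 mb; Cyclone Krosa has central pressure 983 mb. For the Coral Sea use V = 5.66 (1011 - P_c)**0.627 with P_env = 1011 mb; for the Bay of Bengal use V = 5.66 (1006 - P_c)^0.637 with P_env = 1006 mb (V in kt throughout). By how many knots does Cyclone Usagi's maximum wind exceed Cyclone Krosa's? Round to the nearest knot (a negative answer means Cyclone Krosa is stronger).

Cyclone Usagi: ΔP = 117; V ≈ 5.66 × 117^0.627 ≈ 112.09 kt.
Cyclone Krosa: ΔP = 23; V ≈ 5.66 × 23^0.637 ≈ 41.71 kt.
Difference ≈ 112.09 − 41.71 = 70.38 → 70 kt.

70 kt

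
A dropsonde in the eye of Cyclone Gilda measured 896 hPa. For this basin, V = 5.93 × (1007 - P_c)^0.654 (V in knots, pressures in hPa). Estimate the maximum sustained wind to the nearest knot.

ΔP = 1007 − 896 = 111 hPa.
111^0.654 ≈ 21.759.
V ≈ 5.93 × 21.759 ≈ 129.0 kt.

129 kt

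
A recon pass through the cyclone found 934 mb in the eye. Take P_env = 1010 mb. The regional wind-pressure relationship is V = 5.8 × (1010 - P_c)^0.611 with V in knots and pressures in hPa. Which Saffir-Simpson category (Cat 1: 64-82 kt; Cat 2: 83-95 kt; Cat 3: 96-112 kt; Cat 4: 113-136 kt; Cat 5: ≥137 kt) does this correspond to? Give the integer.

ΔP = 1010 − 934 = 76 mb.
V ≈ 5.8 × 76^0.611 = 5.8 × 14.10 ≈ 82 kt.
82 kt falls in the Category 1 band.

1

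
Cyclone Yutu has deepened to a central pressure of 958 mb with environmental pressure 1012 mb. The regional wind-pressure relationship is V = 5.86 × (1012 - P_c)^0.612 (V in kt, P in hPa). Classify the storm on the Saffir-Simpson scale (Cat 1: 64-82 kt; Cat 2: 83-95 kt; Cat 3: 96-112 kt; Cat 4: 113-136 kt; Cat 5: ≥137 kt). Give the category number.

1

ΔP = 1012 − 958 = 54 mb.
V ≈ 5.86 × 54^0.612 = 5.86 × 11.49 ≈ 67 kt.
67 kt falls in the Category 1 band.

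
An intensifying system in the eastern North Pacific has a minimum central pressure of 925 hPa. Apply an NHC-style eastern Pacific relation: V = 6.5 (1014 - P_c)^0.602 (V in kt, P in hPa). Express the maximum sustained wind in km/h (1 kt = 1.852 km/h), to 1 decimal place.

ΔP = 1014 − 925 = 89 hPa.
V ≈ 6.5 × 89^0.602 = 6.5 × 14.912 ≈ 96.927 kt.
96.927 × 1.852 ≈ 179.51 km/h → 179.5 km/h.

179.5 km/h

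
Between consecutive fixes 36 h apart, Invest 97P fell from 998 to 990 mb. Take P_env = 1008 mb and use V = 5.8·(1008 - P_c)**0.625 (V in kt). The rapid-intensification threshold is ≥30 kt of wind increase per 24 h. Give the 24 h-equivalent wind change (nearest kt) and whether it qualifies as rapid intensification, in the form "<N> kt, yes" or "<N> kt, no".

V₁: ΔP = 10, V ≈ 5.8 × 10^0.625 ≈ 24.46 kt.
V₂: ΔP = 18, V ≈ 5.8 × 18^0.625 ≈ 35.32 kt.
ΔV over 36 h = 10.86 kt → 24 h equivalent = 10.86 × 24/36 ≈ 7.24 kt.
7 kt < 30 kt ⇒ not rapid intensification.

7 kt, no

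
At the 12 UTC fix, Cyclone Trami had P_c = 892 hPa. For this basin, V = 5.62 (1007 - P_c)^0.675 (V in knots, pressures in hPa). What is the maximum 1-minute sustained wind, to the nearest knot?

138 kt

ΔP = 1007 − 892 = 115 hPa.
115^0.675 ≈ 24.602.
V ≈ 5.62 × 24.602 ≈ 138.3 kt.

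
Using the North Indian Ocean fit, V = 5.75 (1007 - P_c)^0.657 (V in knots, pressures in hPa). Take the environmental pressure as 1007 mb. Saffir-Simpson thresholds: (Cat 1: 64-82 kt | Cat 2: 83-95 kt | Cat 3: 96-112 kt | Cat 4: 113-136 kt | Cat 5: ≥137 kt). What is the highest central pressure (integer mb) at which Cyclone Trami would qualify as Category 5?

Category 5 begins at V = 137 kt.
Required ΔP = (137/5.75)^(1/0.657) = 23.826^1.522 ≈ 124.73 mb.
P_c ≤ 1007 − 124.73 = 882.27, so the highest integer P_c is 882 mb.

882 mb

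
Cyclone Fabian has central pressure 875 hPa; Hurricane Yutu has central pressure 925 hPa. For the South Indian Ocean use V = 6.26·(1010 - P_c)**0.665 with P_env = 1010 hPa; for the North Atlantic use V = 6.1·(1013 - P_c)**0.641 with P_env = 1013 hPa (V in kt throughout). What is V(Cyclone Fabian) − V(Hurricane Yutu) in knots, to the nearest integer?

56 kt

Cyclone Fabian: ΔP = 135; V ≈ 6.26 × 135^0.665 ≈ 163.40 kt.
Hurricane Yutu: ΔP = 88; V ≈ 6.1 × 88^0.641 ≈ 107.58 kt.
Difference ≈ 163.40 − 107.58 = 55.82 → 56 kt.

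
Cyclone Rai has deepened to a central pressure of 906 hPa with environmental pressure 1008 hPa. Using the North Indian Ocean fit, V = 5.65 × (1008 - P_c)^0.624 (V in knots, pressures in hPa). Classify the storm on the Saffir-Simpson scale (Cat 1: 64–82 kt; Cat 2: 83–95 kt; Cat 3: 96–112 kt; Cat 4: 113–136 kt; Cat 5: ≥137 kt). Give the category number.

3

ΔP = 1008 − 906 = 102 hPa.
V ≈ 5.65 × 102^0.624 = 5.65 × 17.92 ≈ 101 kt.
101 kt falls in the Category 3 band.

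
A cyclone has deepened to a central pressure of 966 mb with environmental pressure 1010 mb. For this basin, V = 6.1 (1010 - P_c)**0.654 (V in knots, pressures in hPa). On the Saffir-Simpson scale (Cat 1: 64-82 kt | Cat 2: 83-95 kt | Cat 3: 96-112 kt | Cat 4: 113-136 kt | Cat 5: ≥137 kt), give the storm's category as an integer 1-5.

ΔP = 1010 − 966 = 44 mb.
V ≈ 6.1 × 44^0.654 = 6.1 × 11.88 ≈ 72 kt.
72 kt falls in the Category 1 band.

1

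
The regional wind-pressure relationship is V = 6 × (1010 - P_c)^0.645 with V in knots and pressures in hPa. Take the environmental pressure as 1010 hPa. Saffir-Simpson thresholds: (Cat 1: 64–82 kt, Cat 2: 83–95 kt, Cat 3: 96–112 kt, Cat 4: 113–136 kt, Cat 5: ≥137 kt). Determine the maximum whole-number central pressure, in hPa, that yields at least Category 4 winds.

915 hPa

Category 4 begins at V = 113 kt.
Required ΔP = (113/6)^(1/0.645) = 18.833^1.550 ≈ 94.76 hPa.
P_c ≤ 1010 − 94.76 = 915.24, so the highest integer P_c is 915 hPa.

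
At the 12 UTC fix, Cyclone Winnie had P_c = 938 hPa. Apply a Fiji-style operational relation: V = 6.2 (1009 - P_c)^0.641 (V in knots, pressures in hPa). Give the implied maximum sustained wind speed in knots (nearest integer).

ΔP = 1009 − 938 = 71 hPa.
71^0.641 ≈ 15.369.
V ≈ 6.2 × 15.369 ≈ 95.3 kt.

95 kt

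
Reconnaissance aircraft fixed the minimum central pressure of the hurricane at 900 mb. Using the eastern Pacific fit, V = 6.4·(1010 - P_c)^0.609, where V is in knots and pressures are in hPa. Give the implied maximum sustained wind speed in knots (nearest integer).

ΔP = 1010 − 900 = 110 mb.
110^0.609 ≈ 17.507.
V ≈ 6.4 × 17.507 ≈ 112.0 kt.

112 kt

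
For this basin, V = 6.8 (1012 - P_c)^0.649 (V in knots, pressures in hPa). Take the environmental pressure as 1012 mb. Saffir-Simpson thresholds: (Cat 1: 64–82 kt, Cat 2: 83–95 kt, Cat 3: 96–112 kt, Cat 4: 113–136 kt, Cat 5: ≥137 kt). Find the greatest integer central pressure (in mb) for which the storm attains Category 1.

Category 1 begins at V = 64 kt.
Required ΔP = (64/6.8)^(1/0.649) = 9.412^1.541 ≈ 31.64 mb.
P_c ≤ 1012 − 31.64 = 980.36, so the highest integer P_c is 980 mb.

980 mb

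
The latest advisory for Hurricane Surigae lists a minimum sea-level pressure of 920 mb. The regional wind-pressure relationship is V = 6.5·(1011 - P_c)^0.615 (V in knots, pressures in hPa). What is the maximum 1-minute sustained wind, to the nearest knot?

ΔP = 1011 − 920 = 91 mb.
91^0.615 ≈ 16.025.
V ≈ 6.5 × 16.025 ≈ 104.2 kt.

104 kt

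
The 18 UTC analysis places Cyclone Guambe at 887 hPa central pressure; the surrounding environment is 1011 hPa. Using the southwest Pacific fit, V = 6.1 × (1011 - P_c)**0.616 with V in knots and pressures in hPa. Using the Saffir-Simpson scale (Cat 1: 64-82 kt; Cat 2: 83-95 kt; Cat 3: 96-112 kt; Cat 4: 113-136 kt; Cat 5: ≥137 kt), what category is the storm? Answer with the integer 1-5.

ΔP = 1011 − 887 = 124 hPa.
V ≈ 6.1 × 124^0.616 = 6.1 × 19.48 ≈ 119 kt.
119 kt falls in the Category 4 band.

4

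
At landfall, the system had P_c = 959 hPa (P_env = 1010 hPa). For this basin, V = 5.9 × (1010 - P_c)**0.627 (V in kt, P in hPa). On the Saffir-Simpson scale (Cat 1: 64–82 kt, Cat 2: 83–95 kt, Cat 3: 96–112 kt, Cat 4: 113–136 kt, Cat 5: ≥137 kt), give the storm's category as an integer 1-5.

1

ΔP = 1010 − 959 = 51 hPa.
V ≈ 5.9 × 51^0.627 = 5.9 × 11.77 ≈ 69 kt.
69 kt falls in the Category 1 band.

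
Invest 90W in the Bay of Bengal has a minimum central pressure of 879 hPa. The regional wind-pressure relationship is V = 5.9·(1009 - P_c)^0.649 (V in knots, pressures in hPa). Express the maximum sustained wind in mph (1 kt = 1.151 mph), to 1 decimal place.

159.9 mph

ΔP = 1009 − 879 = 130 hPa.
V ≈ 5.9 × 130^0.649 = 5.9 × 23.548 ≈ 138.932 kt.
138.932 × 1.151 ≈ 159.91 mph → 159.9 mph.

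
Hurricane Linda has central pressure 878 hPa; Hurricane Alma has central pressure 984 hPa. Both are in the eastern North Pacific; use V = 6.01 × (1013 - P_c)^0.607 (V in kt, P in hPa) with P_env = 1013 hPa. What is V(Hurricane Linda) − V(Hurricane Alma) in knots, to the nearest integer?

72 kt

Hurricane Linda: ΔP = 135; V ≈ 6.01 × 135^0.607 ≈ 118.03 kt.
Hurricane Alma: ΔP = 29; V ≈ 6.01 × 29^0.607 ≈ 46.40 kt.
Difference ≈ 118.03 − 46.40 = 71.63 → 72 kt.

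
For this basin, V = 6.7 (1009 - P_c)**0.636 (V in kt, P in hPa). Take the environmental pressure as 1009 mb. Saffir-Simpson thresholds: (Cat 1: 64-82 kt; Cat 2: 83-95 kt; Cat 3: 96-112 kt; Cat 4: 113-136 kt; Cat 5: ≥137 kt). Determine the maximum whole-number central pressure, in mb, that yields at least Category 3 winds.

Category 3 begins at V = 96 kt.
Required ΔP = (96/6.7)^(1/0.636) = 14.328^1.572 ≈ 65.75 mb.
P_c ≤ 1009 − 65.75 = 943.25, so the highest integer P_c is 943 mb.

943 mb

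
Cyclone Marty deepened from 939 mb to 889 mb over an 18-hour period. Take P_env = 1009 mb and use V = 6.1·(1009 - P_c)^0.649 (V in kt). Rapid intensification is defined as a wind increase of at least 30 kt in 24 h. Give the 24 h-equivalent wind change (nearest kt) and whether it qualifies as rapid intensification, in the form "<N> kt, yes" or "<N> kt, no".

V₁: ΔP = 70, V ≈ 6.1 × 70^0.649 ≈ 96.12 kt.
V₂: ΔP = 120, V ≈ 6.1 × 120^0.649 ≈ 136.37 kt.
ΔV over 18 h = 40.25 kt → 24 h equivalent = 40.25 × 24/18 ≈ 53.67 kt.
54 kt ≥ 30 kt ⇒ rapid intensification.

54 kt, yes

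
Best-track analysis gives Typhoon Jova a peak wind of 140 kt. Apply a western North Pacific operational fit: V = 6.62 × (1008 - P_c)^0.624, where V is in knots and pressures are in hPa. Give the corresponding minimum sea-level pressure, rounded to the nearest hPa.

875 hPa

ΔP = (V / 6.62)^(1/0.624) = (140/6.62)^1.603.
140/6.62 = 21.148; 21.148^1.603 ≈ 132.99 hPa.
P_c = 1008 − 132.99 = 875.01 ≈ 875 hPa.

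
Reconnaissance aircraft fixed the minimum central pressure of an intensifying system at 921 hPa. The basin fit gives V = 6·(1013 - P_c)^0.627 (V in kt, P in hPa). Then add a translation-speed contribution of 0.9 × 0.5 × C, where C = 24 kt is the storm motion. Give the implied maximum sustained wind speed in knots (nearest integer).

113 kt

ΔP = 1013 − 921 = 92 hPa.
92^0.627 ≈ 17.033.
V ≈ 6 × 17.033 ≈ 102.2 kt.
Translation term: 0.9 × 0.5 × 24 = 10.8 kt.
Corrected V ≈ 113 kt → 113 kt.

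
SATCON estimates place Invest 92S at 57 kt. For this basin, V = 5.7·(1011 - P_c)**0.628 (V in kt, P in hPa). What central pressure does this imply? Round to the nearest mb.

972 mb

ΔP = (V / 5.7)^(1/0.628) = (57/5.7)^1.592.
57/5.7 = 10.000; 10.000^1.592 ≈ 39.12 mb.
P_c = 1011 − 39.12 = 971.88 ≈ 972 mb.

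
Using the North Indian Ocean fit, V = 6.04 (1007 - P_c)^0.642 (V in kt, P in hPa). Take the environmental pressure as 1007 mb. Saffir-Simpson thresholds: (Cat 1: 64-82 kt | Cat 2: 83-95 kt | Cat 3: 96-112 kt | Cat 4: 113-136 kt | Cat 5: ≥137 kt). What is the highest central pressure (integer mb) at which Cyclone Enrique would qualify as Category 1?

Category 1 begins at V = 64 kt.
Required ΔP = (64/6.04)^(1/0.642) = 10.596^1.558 ≈ 39.52 mb.
P_c ≤ 1007 − 39.52 = 967.48, so the highest integer P_c is 967 mb.

967 mb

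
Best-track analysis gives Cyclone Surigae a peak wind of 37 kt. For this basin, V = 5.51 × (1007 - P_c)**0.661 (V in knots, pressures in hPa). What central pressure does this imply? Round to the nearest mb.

ΔP = (V / 5.51)^(1/0.661) = (37/5.51)^1.513.
37/5.51 = 6.715; 6.715^1.513 ≈ 17.83 mb.
P_c = 1007 − 17.83 = 989.17 ≈ 989 mb.

989 mb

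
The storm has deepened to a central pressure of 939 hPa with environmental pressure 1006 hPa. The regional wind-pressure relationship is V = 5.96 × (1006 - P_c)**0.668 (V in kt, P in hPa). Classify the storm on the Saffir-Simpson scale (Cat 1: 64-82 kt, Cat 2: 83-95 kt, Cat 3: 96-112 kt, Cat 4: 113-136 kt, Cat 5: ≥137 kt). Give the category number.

ΔP = 1006 − 939 = 67 hPa.
V ≈ 5.96 × 67^0.668 = 5.96 × 16.59 ≈ 99 kt.
99 kt falls in the Category 3 band.

3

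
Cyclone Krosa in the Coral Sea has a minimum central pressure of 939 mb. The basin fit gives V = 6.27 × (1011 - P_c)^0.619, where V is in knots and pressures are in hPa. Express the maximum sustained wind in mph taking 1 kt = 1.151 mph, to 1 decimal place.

101.9 mph

ΔP = 1011 − 939 = 72 mb.
V ≈ 6.27 × 72^0.619 = 6.27 × 14.115 ≈ 88.503 kt.
88.503 × 1.151 ≈ 101.87 mph → 101.9 mph.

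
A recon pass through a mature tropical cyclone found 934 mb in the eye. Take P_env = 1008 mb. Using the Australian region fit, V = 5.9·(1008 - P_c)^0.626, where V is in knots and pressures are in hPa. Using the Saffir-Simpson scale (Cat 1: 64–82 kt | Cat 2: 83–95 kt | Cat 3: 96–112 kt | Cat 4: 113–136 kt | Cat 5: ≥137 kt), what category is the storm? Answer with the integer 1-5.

ΔP = 1008 − 934 = 74 mb.
V ≈ 5.9 × 74^0.626 = 5.9 × 14.80 ≈ 87 kt.
87 kt falls in the Category 2 band.

2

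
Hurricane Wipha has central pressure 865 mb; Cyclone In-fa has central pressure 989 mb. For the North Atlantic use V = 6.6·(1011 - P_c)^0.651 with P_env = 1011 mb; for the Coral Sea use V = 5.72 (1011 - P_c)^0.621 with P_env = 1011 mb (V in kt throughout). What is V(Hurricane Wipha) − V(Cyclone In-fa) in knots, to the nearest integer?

Hurricane Wipha: ΔP = 146; V ≈ 6.6 × 146^0.651 ≈ 169.25 kt.
Cyclone In-fa: ΔP = 22; V ≈ 5.72 × 22^0.621 ≈ 39.00 kt.
Difference ≈ 169.25 − 39.00 = 130.25 → 130 kt.

130 kt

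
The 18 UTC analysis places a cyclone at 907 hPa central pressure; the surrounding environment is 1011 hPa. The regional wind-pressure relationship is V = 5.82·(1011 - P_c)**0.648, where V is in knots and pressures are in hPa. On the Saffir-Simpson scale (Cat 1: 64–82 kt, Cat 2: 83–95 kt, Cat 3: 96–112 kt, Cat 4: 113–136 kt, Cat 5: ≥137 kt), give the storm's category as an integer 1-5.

4

ΔP = 1011 − 907 = 104 hPa.
V ≈ 5.82 × 104^0.648 = 5.82 × 20.28 ≈ 118 kt.
118 kt falls in the Category 4 band.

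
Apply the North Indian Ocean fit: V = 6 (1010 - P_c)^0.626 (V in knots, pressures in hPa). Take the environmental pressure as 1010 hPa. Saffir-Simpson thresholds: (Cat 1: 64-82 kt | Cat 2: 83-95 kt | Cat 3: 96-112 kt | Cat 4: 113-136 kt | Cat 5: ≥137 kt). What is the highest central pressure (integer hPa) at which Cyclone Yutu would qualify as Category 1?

Category 1 begins at V = 64 kt.
Required ΔP = (64/6)^(1/0.626) = 10.667^1.597 ≈ 43.88 hPa.
P_c ≤ 1010 − 43.88 = 966.12, so the highest integer P_c is 966 hPa.

966 hPa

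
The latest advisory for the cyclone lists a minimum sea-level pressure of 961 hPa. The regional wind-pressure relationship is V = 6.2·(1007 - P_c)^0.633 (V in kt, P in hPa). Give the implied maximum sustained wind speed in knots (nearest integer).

ΔP = 1007 − 961 = 46 hPa.
46^0.633 ≈ 11.286.
V ≈ 6.2 × 11.286 ≈ 70.0 kt.

70 kt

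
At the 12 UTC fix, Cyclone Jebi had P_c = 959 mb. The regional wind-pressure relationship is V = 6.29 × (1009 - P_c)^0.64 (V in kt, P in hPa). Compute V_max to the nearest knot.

77 kt

ΔP = 1009 − 959 = 50 mb.
50^0.64 ≈ 12.228.
V ≈ 6.29 × 12.228 ≈ 76.9 kt.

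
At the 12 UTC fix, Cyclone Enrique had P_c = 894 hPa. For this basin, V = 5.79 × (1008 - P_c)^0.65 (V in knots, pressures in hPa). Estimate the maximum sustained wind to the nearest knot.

126 kt

ΔP = 1008 − 894 = 114 hPa.
114^0.65 ≈ 21.726.
V ≈ 5.79 × 21.726 ≈ 125.8 kt.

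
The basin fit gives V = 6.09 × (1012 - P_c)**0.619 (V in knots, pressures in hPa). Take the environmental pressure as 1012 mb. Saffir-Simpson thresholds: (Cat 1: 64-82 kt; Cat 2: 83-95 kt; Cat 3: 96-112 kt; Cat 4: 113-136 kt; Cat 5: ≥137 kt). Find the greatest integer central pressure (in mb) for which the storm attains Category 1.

Category 1 begins at V = 64 kt.
Required ΔP = (64/6.09)^(1/0.619) = 10.509^1.616 ≈ 44.70 mb.
P_c ≤ 1012 − 44.70 = 967.30, so the highest integer P_c is 967 mb.

967 mb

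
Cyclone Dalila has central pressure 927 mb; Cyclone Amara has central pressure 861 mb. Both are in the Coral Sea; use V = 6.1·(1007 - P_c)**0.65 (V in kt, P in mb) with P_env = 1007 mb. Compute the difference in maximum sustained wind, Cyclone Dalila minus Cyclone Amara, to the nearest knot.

Cyclone Dalila: ΔP = 80; V ≈ 6.1 × 80^0.65 ≈ 105.28 kt.
Cyclone Amara: ΔP = 146; V ≈ 6.1 × 146^0.65 ≈ 155.65 kt.
Difference ≈ 105.28 − 155.65 = -50.37 → -50 kt.

-50 kt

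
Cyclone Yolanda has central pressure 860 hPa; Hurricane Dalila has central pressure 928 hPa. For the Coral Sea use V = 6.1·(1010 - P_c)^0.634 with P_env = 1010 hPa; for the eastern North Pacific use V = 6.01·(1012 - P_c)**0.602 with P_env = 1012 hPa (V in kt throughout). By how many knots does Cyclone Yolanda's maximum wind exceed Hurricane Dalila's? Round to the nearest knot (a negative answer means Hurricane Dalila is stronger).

60 kt

Cyclone Yolanda: ΔP = 150; V ≈ 6.1 × 150^0.634 ≈ 146.21 kt.
Hurricane Dalila: ΔP = 84; V ≈ 6.01 × 84^0.602 ≈ 86.55 kt.
Difference ≈ 146.21 − 86.55 = 59.66 → 60 kt.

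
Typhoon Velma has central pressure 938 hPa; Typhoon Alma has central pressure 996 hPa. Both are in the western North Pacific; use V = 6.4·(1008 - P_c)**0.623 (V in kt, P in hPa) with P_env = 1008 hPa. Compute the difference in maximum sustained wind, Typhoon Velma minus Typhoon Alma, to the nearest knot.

60 kt

Typhoon Velma: ΔP = 70; V ≈ 6.4 × 70^0.623 ≈ 90.30 kt.
Typhoon Alma: ΔP = 12; V ≈ 6.4 × 12^0.623 ≈ 30.10 kt.
Difference ≈ 90.30 − 30.10 = 60.20 → 60 kt.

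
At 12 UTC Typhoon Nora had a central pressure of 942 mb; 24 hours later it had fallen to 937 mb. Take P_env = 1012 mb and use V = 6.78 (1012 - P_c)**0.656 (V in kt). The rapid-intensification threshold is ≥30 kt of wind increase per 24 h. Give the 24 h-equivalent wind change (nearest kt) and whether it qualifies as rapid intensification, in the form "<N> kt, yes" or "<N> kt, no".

5 kt, no

V₁: ΔP = 70, V ≈ 6.78 × 70^0.656 ≈ 110.06 kt.
V₂: ΔP = 75, V ≈ 6.78 × 75^0.656 ≈ 115.15 kt.
ΔV over 24 h = 5.09 kt → 24 h equivalent = 5.09 × 24/24 ≈ 5.09 kt.
5 kt < 30 kt ⇒ not rapid intensification.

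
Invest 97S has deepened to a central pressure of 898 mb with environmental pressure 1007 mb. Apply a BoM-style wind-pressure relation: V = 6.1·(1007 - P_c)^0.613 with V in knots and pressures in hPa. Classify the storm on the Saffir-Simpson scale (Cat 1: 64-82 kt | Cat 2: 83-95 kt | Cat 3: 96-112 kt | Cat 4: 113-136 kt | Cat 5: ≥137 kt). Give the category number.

ΔP = 1007 − 898 = 109 mb.
V ≈ 6.1 × 109^0.613 = 6.1 × 17.74 ≈ 108 kt.
108 kt falls in the Category 3 band.

3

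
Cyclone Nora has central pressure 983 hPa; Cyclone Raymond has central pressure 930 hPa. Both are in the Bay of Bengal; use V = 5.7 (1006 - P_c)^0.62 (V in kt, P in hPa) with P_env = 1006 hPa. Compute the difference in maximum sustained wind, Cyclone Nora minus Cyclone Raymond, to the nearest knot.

Cyclone Nora: ΔP = 23; V ≈ 5.7 × 23^0.62 ≈ 39.82 kt.
Cyclone Raymond: ΔP = 76; V ≈ 5.7 × 76^0.62 ≈ 83.56 kt.
Difference ≈ 39.82 − 83.56 = -43.74 → -44 kt.

-44 kt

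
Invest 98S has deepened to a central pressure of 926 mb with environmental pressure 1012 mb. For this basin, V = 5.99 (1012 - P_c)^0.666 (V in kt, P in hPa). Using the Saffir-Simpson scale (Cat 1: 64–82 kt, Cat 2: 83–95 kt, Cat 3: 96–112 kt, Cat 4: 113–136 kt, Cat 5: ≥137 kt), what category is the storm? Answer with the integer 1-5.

ΔP = 1012 − 926 = 86 mb.
V ≈ 5.99 × 86^0.666 = 5.99 × 19.43 ≈ 116 kt.
116 kt falls in the Category 4 band.

4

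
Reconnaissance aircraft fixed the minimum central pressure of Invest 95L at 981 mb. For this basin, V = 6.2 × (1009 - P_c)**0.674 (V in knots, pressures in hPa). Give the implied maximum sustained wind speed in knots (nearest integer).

ΔP = 1009 − 981 = 28 mb.
28^0.674 ≈ 9.449.
V ≈ 6.2 × 9.449 ≈ 58.6 kt.

59 kt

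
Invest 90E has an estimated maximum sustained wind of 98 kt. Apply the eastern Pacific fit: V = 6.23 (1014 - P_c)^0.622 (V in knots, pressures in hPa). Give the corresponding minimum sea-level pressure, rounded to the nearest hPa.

ΔP = (V / 6.23)^(1/0.622) = (98/6.23)^1.608.
98/6.23 = 15.730; 15.730^1.608 ≈ 83.95 hPa.
P_c = 1014 − 83.95 = 930.05 ≈ 930 hPa.

930 hPa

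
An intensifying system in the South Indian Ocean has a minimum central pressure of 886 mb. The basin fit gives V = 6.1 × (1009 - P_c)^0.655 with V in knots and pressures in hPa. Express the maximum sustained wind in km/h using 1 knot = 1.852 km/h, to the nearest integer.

ΔP = 1009 − 886 = 123 mb.
V ≈ 6.1 × 123^0.655 = 6.1 × 23.382 ≈ 142.632 kt.
142.632 × 1.852 ≈ 264.15 km/h → 264 km/h.

264 km/h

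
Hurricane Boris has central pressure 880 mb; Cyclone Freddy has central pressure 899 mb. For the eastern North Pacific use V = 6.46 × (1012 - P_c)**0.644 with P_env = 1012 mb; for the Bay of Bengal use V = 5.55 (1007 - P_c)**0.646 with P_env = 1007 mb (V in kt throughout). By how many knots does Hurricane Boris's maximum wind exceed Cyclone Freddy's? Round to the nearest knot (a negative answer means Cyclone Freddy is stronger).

Hurricane Boris: ΔP = 132; V ≈ 6.46 × 132^0.644 ≈ 149.93 kt.
Cyclone Freddy: ΔP = 108; V ≈ 5.55 × 108^0.646 ≈ 114.26 kt.
Difference ≈ 149.93 − 114.26 = 35.67 → 36 kt.

36 kt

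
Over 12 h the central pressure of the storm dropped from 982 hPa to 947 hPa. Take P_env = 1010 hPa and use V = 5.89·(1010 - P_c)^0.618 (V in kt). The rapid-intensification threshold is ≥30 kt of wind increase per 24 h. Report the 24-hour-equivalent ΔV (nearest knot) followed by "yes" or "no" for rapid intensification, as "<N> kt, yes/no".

60 kt, yes

V₁: ΔP = 28, V ≈ 5.89 × 28^0.618 ≈ 46.18 kt.
V₂: ΔP = 63, V ≈ 5.89 × 63^0.618 ≈ 76.23 kt.
ΔV over 12 h = 30.05 kt → 24 h equivalent = 30.05 × 24/12 ≈ 60.10 kt.
60 kt ≥ 30 kt ⇒ rapid intensification.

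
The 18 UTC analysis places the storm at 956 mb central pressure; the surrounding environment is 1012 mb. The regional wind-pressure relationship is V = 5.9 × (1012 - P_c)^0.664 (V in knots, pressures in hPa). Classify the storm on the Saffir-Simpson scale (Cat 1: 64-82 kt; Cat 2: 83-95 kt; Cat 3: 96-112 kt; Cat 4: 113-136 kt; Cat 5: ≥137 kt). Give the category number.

ΔP = 1012 − 956 = 56 mb.
V ≈ 5.9 × 56^0.664 = 5.9 × 14.48 ≈ 85 kt.
85 kt falls in the Category 2 band.

2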